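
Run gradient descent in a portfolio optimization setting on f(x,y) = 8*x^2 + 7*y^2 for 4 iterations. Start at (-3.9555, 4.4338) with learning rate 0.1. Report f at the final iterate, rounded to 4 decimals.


Gradient descent on f(x,y) = 8*x^2 + 7*y^2.
Starting point: (-3.9555, 4.4338), alpha = 0.1
Step 1: grad_x = 2*8*-3.9555 = -63.288, grad_y = 2*7*4.4338 = 62.0732
  x_1 = -3.9555 - 0.1*-63.288 = 2.3733
  y_1 = 4.4338 - 0.1*62.0732 = -1.7735
Step 2: grad_x = 2*8*2.3733 = 37.9728, grad_y = 2*7*-1.7735 = -24.8293
  x_2 = 2.3733 - 0.1*37.9728 = -1.424
  y_2 = -1.7735 - 0.1*-24.8293 = 0.7094
Step 3: grad_x = 2*8*-1.424 = -22.7837, grad_y = 2*7*0.7094 = 9.9317
  x_3 = -1.424 - 0.1*-22.7837 = 0.8544
  y_3 = 0.7094 - 0.1*9.9317 = -0.2838
Step 4: grad_x = 2*8*0.8544 = 13.6702, grad_y = 2*7*-0.2838 = -3.9727
  x_4 = 0.8544 - 0.1*13.6702 = -0.5126
  y_4 = -0.2838 - 0.1*-3.9727 = 0.1135
f(-0.5126, 0.1135) = 8*(-0.5126)^2 + 7*0.1135^2 = 2.1925


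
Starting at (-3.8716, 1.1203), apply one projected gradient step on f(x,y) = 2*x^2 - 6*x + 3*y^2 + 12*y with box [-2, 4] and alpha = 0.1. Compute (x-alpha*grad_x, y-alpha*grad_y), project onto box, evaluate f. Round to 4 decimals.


Step 1: Compute gradient at (-3.8716, 1.1203).
grad_x = 2*2*-3.8716 - 6 = -21.4864
grad_y = 2*3*1.1203 + 12 = 18.7218
Step 2: Gradient step.
x_raw = -3.8716 - 0.1*-21.4864 = -1.723
y_raw = 1.1203 - 0.1*18.7218 = -0.7519
Step 3: Project onto [-2, 4].
x_proj = clip(-1.723) = -1.723
y_proj = clip(-0.7519) = -0.7519
Step 4: Evaluate f.
f(-1.723, -0.7519) = 8.9484


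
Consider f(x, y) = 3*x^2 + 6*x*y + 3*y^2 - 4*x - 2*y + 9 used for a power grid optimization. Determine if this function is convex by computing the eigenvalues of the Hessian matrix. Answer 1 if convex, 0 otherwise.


The Hessian of f(x,y) = 3*x^2 + 6*x*y + 3*y^2 - 4*x - 2*y + 9 is:
H = [[6, 6], [6, 6]]
Trace = 6 + 6 = 12
Determinant = 6*6 - (6)^2 = 0
Discriminant = (12)^2 - 4*0 = 144.0
Eigenvalues: lambda_1 = 0.0, lambda_2 = 12.0
The function is convex.

1


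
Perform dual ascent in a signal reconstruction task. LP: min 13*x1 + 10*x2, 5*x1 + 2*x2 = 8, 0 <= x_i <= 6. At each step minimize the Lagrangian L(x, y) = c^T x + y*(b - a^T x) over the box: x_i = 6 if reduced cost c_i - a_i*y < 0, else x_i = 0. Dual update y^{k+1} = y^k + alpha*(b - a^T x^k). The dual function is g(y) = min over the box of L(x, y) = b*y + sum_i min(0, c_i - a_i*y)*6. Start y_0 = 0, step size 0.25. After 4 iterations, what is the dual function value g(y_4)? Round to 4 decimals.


Dual ascent for LP: min 13*x1 + 10*x2, 5*x1 + 2*x2 = 8, 0 <= x_i <= 6
Step 1: y^k = 0.0, reduced costs: (13.0, 10.0)
  x^k = (0.0, 0.0), subgradient = b - a^T x = 8.0
  y^{k+1} = 0.0 + 0.25*8.0 = 2.0
Step 2: y^k = 2.0, reduced costs: (3.0, 6.0)
  x^k = (0.0, 0.0), subgradient = b - a^T x = 8.0
  y^{k+1} = 2.0 + 0.25*8.0 = 4.0
Step 3: y^k = 4.0, reduced costs: (-7.0, 2.0)
  x^k = (6.0, 0.0), subgradient = b - a^T x = -22.0
  y^{k+1} = 4.0 + 0.25*-22.0 = -1.5
Step 4: y^k = -1.5, reduced costs: (20.5, 13.0)
  x^k = (0.0, 0.0), subgradient = b - a^T x = 8.0
  y^{k+1} = -1.5 + 0.25*8.0 = 0.5
Dual objective at y_4 = 0.5: reduced costs (10.5, 9.0), box minimizer x = (0.0, 0.0)
g(y_4) = b*y + (c1 - a1*y)*x1 + (c2 - a2*y)*x2 = 8*0.5 + 10.5*0.0 + 9.0*0.0 = 4.0 + 0.0 + 0.0 = 4.0


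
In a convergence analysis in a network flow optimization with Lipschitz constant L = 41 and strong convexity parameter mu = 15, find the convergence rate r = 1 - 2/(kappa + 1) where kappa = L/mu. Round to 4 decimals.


Step 1: Compute the condition number.
kappa = L/mu = 41/15 = 2.7333
Step 2: Compute the convergence rate.
r = 1 - 2/(kappa + 1) = 1 - 2*mu/(L + mu) = (L - mu)/(L + mu) = 26/56 = 0.4643


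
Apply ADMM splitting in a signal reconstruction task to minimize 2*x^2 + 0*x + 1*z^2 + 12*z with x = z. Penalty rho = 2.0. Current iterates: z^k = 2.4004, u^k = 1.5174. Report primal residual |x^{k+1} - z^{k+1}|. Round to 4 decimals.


ADMM iteration with rho = 2.0, z^k = 2.4004, u^k = 1.5174
Step 1: x-update.
Minimize 2*x^2 + 0*x + (2.0/2)*(x - 2.4004 + 1.5174)^2
FOC: (2*2 + 2.0)*x = 0 + 2.0*(2.4004 - 1.5174)
x^{k+1} = 0.2943
Step 2: z-update.
Minimize 1*z^2 + 12*z + (2.0/2)*(0.2943 - z + 1.5174)^2
FOC: (2*1 + 2.0)*z = -12 + 2.0*(0.2943 + 1.5174)
z^{k+1} = -2.0941
Step 3: u-update.
u^{k+1} = 1.5174 + 0.2943 + 2.0941 = 3.9059
Step 4: Primal residual = |0.2943 + 2.0941| = 2.3885


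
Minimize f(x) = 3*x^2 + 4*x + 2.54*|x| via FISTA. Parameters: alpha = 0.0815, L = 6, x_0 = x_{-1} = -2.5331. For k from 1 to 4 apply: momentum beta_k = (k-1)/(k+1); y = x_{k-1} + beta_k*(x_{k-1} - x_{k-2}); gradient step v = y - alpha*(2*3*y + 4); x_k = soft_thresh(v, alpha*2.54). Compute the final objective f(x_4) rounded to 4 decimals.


FISTA on f(x) = 3*x^2 + 4*x + 2.54*|x|
L = 6, alpha = 0.0815
Iteration 1: beta = 0.0, y = -2.5331 + 0.0*(-2.5331 + 2.5331) = -2.5331
  grad(y) = -11.1986, v = y - alpha*grad = -1.6204
  prox(v) = soft_thresh(-1.6204, 0.207) = -1.4134
Iteration 2: beta = 0.3333, y = -1.4134 + 0.3333*(-1.4134 + 2.5331) = -1.0402
  grad(y) = -2.241, v = y - alpha*grad = -0.8575
  prox(v) = soft_thresh(-0.8575, 0.207) = -0.6505
Iteration 3: beta = 0.5, y = -0.6505 + 0.5*(-0.6505 + 1.4134) = -0.2691
  grad(y) = 2.3856, v = y - alpha*grad = -0.4635
  prox(v) = soft_thresh(-0.4635, 0.207) = -0.2565
Iteration 4: beta = 0.6, y = -0.2565 + 0.6*(-0.2565 + 0.6505) = -0.0201
  grad(y) = 3.8796, v = y - alpha*grad = -0.3363
  prox(v) = soft_thresh(-0.3363, 0.207) = -0.1292
f(x_4) = 3*(-0.1292)^2 + 4*(-0.1292) + 2.54*|-0.1292| = -0.1386


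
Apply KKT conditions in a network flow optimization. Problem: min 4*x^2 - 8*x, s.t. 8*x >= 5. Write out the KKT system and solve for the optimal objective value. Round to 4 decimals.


Step 1: Try lambda = 0 (constraint inactive).
Stationarity: 2*4*x - 8 = 0
x* = 8/(2*4) = 1.0
Check constraint: 8*1.0 = 8.0 >= 5 -- satisfied.
Step 2: Compute optimal value.
f(x*) = 4*1.0^2 - 8*1.0 = -4.0


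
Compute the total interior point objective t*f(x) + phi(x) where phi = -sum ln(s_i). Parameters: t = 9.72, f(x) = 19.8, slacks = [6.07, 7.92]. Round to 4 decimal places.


Step 1: Compute log-barrier.
ln values: [1.8034, 2.0694]
phi = -(1.8034 + 2.0694) = -3.8727
Step 2: Compute augmented objective.
t*f(x) = 9.72*19.8 = 192.456
Total = 192.456 - 3.8727 = 188.5833


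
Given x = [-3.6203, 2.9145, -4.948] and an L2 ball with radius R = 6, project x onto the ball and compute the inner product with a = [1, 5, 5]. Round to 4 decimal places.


Step 1: Compute ||x|| (intermediates to 6 decimals).
||x|| = sqrt((-3.6203)^2 + 2.9145^2 + (-4.948)^2) = 6.788489
Step 2: Project.
Since ||x|| > R, scale = R/||x|| = 6/6.788489 = 0.883849, proj(x) = scale * x
proj(x) = [-3.199799, 2.575978, -4.373285]
Step 3: Dot product.
a^T * proj(x) = 1*(-3.199799) + 5*2.575978 + 5*(-4.373285) = -12.1863


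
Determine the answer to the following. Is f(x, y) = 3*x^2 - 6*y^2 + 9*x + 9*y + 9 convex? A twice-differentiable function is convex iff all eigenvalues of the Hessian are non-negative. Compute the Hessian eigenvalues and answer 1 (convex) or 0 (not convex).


The Hessian of f(x,y) = 3*x^2 - 6*y^2 + 9*x + 9*y + 9 is:
H = [[6, 0], [0, -12]]
Trace = 6 - 12 = -6
Determinant = 6*-12 - (0)^2 = -72
Discriminant = (-6)^2 - 4*-72 = 324.0
Eigenvalues: lambda_1 = -12.0, lambda_2 = 6.0
The function is not convex.

0


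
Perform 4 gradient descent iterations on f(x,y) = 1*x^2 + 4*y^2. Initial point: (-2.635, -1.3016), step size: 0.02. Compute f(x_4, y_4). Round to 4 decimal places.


Gradient descent on f(x,y) = 1*x^2 + 4*y^2.
Starting point: (-2.635, -1.3016), alpha = 0.02
Step 1: grad_x = 2*1*-2.635 = -5.27, grad_y = 2*4*-1.3016 = -10.4128
  x_1 = -2.635 - 0.02*-5.27 = -2.5296
  y_1 = -1.3016 - 0.02*-10.4128 = -1.0933
Step 2: grad_x = 2*1*-2.5296 = -5.0592, grad_y = 2*4*-1.0933 = -8.7468
  x_2 = -2.5296 - 0.02*-5.0592 = -2.4284
  y_2 = -1.0933 - 0.02*-8.7468 = -0.9184
Step 3: grad_x = 2*1*-2.4284 = -4.8568, grad_y = 2*4*-0.9184 = -7.3473
  x_3 = -2.4284 - 0.02*-4.8568 = -2.3313
  y_3 = -0.9184 - 0.02*-7.3473 = -0.7715
Step 4: grad_x = 2*1*-2.3313 = -4.6626, grad_y = 2*4*-0.7715 = -6.1717
  x_4 = -2.3313 - 0.02*-4.6626 = -2.238
  y_4 = -0.7715 - 0.02*-6.1717 = -0.648
f(-2.238, -0.648) = 1*(-2.238)^2 + 4*(-0.648)^2 = 6.6885


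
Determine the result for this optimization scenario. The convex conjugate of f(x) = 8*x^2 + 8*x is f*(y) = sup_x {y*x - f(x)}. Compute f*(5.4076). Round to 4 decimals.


f*(y) = sup_x {y*x - a*x^2 - b*x} = sup_x {(y-b)*x - a*x^2}
FOC: (y - b) - 2a*x = 0 => x* = (y - b)/(2a)
x* = (5.4076 - 8)/(2*8) = -0.162
f*(5.4076) = (y-b)^2/(4a) = (5.4076 - 8)^2/(4*8)
= 6.7205/32 = 0.21


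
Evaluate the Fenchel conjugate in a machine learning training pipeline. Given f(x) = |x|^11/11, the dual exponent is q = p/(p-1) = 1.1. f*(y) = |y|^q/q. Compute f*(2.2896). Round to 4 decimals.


The conjugate exponent q satisfies 1/p + 1/q = 1.
p = 11, so q = 11/(11 - 1) = 1.1
|y|^q = 2.2896^1.1 = 2.4873
f*(2.2896) = 2.4873 / 1.1 = 2.2612


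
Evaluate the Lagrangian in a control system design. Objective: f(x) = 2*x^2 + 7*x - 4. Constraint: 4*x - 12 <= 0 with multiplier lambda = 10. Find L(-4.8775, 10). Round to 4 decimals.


Step 1: Evaluate f(x).
f(-4.8775) = 2*(-4.8775)^2 + 7*(-4.8775) - 4 = 9.4375
Step 2: Evaluate g(x).
g(-4.8775) = 4*-4.8775 - 12 = -31.51
Step 3: Compute Lagrangian.
L = 9.4375 + 10*-31.51 = -305.6625


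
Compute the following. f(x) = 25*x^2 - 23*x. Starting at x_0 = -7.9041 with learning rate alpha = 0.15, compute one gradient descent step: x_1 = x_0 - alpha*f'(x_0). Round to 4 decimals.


We compute the gradient at x_0 and apply the update.
f'(x) = 50*x - 23
f'(-7.9041) = 50*-7.9041 - 23 = -418.205
x_1 = -7.9041 - 0.15*-418.205 = 54.8267


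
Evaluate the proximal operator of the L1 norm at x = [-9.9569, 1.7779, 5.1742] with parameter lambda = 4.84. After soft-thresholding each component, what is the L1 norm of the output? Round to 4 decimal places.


Soft-thresholding with lambda = 4.84:
prox(-9.9569) = sign(-9.9569)*max(|-9.9569| - 4.84, 0) = -5.1169
prox(1.7779) = sign(1.7779)*max(|1.7779| - 4.84, 0) = 0.0
prox(5.1742) = sign(5.1742)*max(|5.1742| - 4.84, 0) = 0.3342
prox(x) = [-5.1169, 0.0, 0.3342]
||prox(x)||_1 = 5.1169 + 0.0 + 0.3342 = 5.4511


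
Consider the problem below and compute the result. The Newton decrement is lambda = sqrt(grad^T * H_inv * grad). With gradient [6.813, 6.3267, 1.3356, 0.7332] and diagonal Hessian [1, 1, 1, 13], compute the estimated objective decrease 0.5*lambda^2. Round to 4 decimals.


Step 1: H is diagonal, so H^(-1) * g = [6.813, 6.3267, 1.3356, 0.0564].
Step 2: g^T H^(-1) g = sum_i g_i^2 / H_ii
  = (6.813)^2/1 + (6.3267)^2/1 + (1.3356)^2/1 + (0.7332)^2/13
  = 46.417 + 40.0271 + 1.7838 + 0.0414 = 88.2693
Step 3: Objective decrease = 0.5 * g^T H^(-1) g = 44.1346


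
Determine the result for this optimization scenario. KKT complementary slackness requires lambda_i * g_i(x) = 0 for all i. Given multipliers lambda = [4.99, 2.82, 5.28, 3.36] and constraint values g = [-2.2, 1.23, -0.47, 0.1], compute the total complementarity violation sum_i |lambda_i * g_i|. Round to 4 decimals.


KKT complementary slackness check:
lambda_1 * g_1 = 4.99 * -2.2 = -10.978
lambda_2 * g_2 = 2.82 * 1.23 = 3.4686
lambda_3 * g_3 = 5.28 * -0.47 = -2.4816
lambda_4 * g_4 = 3.36 * 0.1 = 0.336
Total violation = 10.978 + 3.4686 + 2.4816 + 0.336 = 17.2642


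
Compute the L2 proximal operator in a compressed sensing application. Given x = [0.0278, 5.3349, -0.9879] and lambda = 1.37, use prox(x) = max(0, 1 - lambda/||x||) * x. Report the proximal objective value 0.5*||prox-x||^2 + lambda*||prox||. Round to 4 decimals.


Step 1: Compute ||x||.
||x|| = 5.4257
Step 2: Compute scaling factor.
scale = max(0, 1 - 1.37/5.4257) = 0.7475
Step 3: prox(x) = [0.0208, 3.9878, -0.7385]
||prox(x)|| = 4.0557
Step 4: Proximal objective.
0.5*||prox-x||^2 = 0.9385
lambda*||prox|| = 5.5563
Total = 6.4947


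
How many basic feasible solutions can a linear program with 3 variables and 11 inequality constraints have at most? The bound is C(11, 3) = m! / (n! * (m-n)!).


Each vertex corresponds to some choice of n active constraints out of m, so the number of vertices is at most C(m, n) = m! / (n!(m-n)!).
m = 11, n = 3
Numerator: 11 * 10 * 9
Denominator: 3! = 6
C(11, 3) = 165


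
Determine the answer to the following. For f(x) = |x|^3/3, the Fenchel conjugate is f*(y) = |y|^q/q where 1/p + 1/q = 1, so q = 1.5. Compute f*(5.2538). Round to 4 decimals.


The conjugate exponent q satisfies 1/p + 1/q = 1.
p = 3, so q = 3/(3 - 1) = 1.5
|y|^q = 5.2538^1.5 = 12.0423
f*(5.2538) = 12.0423 / 1.5 = 8.0282


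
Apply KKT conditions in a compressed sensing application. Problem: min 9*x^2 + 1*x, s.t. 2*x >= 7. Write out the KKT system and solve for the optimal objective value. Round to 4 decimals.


Step 1: Try lambda = 0 (constraint inactive).
x_unc = -1/(2*9) = -0.0556
Check: 2*-0.0556 = -0.1112 < 7 -- violated!
Step 2: Constraint must be active: 2*x = 7
x* = 7/2 = 3.5
lambda = (2*9*3.5 + 1)/2 = 32.0
Step 3: Compute optimal value.
f(x*) = 9*3.5^2 + 1*3.5 = 113.75


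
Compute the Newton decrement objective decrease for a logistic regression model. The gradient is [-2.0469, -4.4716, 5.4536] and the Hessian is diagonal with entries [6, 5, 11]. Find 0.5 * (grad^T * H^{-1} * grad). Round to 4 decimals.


Step 1: H is diagonal, so H^(-1) * g = [-0.3412, -0.8943, 0.4958].
Step 2: g^T H^(-1) g = sum_i g_i^2 / H_ii
  = (-2.0469)^2/6 + (-4.4716)^2/5 + (5.4536)^2/11
  = 0.6983 + 3.999 + 2.7038 = 7.4011
Step 3: Objective decrease = 0.5 * g^T H^(-1) g = 3.7006


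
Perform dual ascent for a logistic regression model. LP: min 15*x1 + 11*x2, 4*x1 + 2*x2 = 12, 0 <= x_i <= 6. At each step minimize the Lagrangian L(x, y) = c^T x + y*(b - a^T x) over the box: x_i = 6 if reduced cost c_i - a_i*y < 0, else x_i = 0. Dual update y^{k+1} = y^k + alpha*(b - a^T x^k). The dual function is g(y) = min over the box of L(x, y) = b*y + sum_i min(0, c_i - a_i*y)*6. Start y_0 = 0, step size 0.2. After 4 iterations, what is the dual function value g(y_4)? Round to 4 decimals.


Dual ascent for LP: min 15*x1 + 11*x2, 4*x1 + 2*x2 = 12, 0 <= x_i <= 6
Step 1: y^k = 0.0, reduced costs: (15.0, 11.0)
  x^k = (0.0, 0.0), subgradient = b - a^T x = 12.0
  y^{k+1} = 0.0 + 0.2*12.0 = 2.4
Step 2: y^k = 2.4, reduced costs: (5.4, 6.2)
  x^k = (0.0, 0.0), subgradient = b - a^T x = 12.0
  y^{k+1} = 2.4 + 0.2*12.0 = 4.8
Step 3: y^k = 4.8, reduced costs: (-4.2, 1.4)
  x^k = (6.0, 0.0), subgradient = b - a^T x = -12.0
  y^{k+1} = 4.8 + 0.2*-12.0 = 2.4
Step 4: y^k = 2.4, reduced costs: (5.4, 6.2)
  x^k = (0.0, 0.0), subgradient = b - a^T x = 12.0
  y^{k+1} = 2.4 + 0.2*12.0 = 4.8
Dual objective at y_4 = 4.8: reduced costs (-4.2, 1.4), box minimizer x = (6.0, 0.0)
g(y_4) = b*y + (c1 - a1*y)*x1 + (c2 - a2*y)*x2 = 12*4.8 + (-4.2)*6.0 + 1.4*0.0 = 57.6 - 25.2 + 0.0 = 32.4


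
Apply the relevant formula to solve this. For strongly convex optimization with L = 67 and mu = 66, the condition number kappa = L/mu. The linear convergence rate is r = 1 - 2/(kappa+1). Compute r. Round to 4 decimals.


Step 1: Compute the condition number.
kappa = L/mu = 67/66 = 1.0152
Step 2: Compute the convergence rate.
r = 1 - 2/(kappa + 1) = 1 - 2*mu/(L + mu) = (L - mu)/(L + mu) = 1/133 = 0.0075


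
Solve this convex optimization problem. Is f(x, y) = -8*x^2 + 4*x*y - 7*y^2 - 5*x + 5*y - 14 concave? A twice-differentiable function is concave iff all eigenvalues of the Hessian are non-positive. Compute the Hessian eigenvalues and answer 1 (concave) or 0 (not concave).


The Hessian of f(x,y) = -8*x^2 + 4*x*y - 7*y^2 - 5*x + 5*y - 14 is:
H = [[-16, 4], [4, -14]]
Trace = -16 - 14 = -30
Determinant = -16*-14 - (4)^2 = 208
Discriminant = (-30)^2 - 4*208 = 68.0
Eigenvalues: lambda_1 = -19.1231, lambda_2 = -10.8769
The function is concave.

1


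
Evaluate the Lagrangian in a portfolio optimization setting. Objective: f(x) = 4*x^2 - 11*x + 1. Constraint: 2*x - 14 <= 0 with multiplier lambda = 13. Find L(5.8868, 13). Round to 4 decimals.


Step 1: Evaluate f(x).
f(5.8868) = 4*5.8868^2 - 11*5.8868 + 1 = 74.8629
Step 2: Evaluate g(x).
g(5.8868) = 2*5.8868 - 14 = -2.2264
Step 3: Compute Lagrangian.
L = 74.8629 + 13*-2.2264 = 45.9197


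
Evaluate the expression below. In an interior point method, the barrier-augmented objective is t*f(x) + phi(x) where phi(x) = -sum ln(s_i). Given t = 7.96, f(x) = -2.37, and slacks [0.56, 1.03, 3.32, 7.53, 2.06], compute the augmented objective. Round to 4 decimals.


Step 1: Compute log-barrier.
ln values: [-0.5798, 0.0296, 1.2, 2.0189, 0.7227]
phi = -(-0.5798 + 0.0296 + 1.2 + 2.0189 + 0.7227) = -3.3913
Step 2: Compute augmented objective.
t*f(x) = 7.96*-2.37 = -18.8652
Total = -18.8652 - 3.3913 = -22.2565


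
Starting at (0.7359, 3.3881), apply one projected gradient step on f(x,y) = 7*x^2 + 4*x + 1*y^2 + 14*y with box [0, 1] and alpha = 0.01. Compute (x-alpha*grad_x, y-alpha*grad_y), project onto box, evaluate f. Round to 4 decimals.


Step 1: Compute gradient at (0.7359, 3.3881).
grad_x = 2*7*0.7359 + 4 = 14.3026
grad_y = 2*1*3.3881 + 14 = 20.7762
Step 2: Gradient step.
x_raw = 0.7359 - 0.01*14.3026 = 0.5929
y_raw = 3.3881 - 0.01*20.7762 = 3.1803
Step 3: Project onto [0, 1].
x_proj = clip(0.5929) = 0.5929
y_proj = clip(3.1803) = 1.0
Step 4: Evaluate f.
f(0.5929, 1.0) = 19.832


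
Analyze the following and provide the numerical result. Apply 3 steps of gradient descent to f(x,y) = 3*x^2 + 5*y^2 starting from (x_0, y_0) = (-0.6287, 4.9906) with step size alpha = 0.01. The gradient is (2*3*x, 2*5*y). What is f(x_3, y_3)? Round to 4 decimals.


Gradient descent on f(x,y) = 3*x^2 + 5*y^2.
Starting point: (-0.6287, 4.9906), alpha = 0.01
Step 1: grad_x = 2*3*-0.6287 = -3.7722, grad_y = 2*5*4.9906 = 49.906
  x_1 = -0.6287 - 0.01*-3.7722 = -0.591
  y_1 = 4.9906 - 0.01*49.906 = 4.4915
Step 2: grad_x = 2*3*-0.591 = -3.5459, grad_y = 2*5*4.4915 = 44.9154
  x_2 = -0.591 - 0.01*-3.5459 = -0.5555
  y_2 = 4.4915 - 0.01*44.9154 = 4.0424
Step 3: grad_x = 2*3*-0.5555 = -3.3331, grad_y = 2*5*4.0424 = 40.4239
  x_3 = -0.5555 - 0.01*-3.3331 = -0.5222
  y_3 = 4.0424 - 0.01*40.4239 = 3.6381
f(-0.5222, 3.6381) = 3*(-0.5222)^2 + 5*3.6381^2 = 66.9986


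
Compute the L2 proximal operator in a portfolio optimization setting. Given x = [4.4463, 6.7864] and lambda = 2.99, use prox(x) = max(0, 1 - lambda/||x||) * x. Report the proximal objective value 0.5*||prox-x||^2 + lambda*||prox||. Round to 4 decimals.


Step 1: Compute ||x||.
||x|| = 8.1132
Step 2: Compute scaling factor.
scale = max(0, 1 - 2.99/8.1132) = 0.6315
Step 3: prox(x) = [2.8077, 4.2854]
||prox(x)|| = 5.1232
Step 4: Proximal objective.
0.5*||prox-x||^2 = 4.4701
lambda*||prox|| = 15.3184
Total = 19.7886


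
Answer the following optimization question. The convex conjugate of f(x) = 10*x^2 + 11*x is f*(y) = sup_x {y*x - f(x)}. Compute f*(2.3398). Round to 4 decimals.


f*(y) = sup_x {y*x - a*x^2 - b*x} = sup_x {(y-b)*x - a*x^2}
FOC: (y - b) - 2a*x = 0 => x* = (y - b)/(2a)
x* = (2.3398 - 11)/(2*10) = -0.433
f*(2.3398) = (y-b)^2/(4a) = (2.3398 - 11)^2/(4*10)
= 74.9991/40 = 1.875


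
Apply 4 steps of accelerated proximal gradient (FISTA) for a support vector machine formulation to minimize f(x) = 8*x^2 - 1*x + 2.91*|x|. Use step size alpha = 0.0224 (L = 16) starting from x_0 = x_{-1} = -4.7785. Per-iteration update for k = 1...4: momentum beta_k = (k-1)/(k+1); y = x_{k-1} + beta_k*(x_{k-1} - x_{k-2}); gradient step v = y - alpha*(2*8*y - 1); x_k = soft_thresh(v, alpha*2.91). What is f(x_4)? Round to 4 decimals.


FISTA on f(x) = 8*x^2 - 1*x + 2.91*|x|
L = 16, alpha = 0.0224
Iteration 1: beta = 0.0, y = -4.7785 + 0.0*(-4.7785 + 4.7785) = -4.7785
  grad(y) = -77.456, v = y - alpha*grad = -3.0435
  prox(v) = soft_thresh(-3.0435, 0.0652) = -2.9783
Iteration 2: beta = 0.3333, y = -2.9783 + 0.3333*(-2.9783 + 4.7785) = -2.3782
  grad(y) = -39.0518, v = y - alpha*grad = -1.5035
  prox(v) = soft_thresh(-1.5035, 0.0652) = -1.4383
Iteration 3: beta = 0.5, y = -1.4383 + 0.5*(-1.4383 + 2.9783) = -0.6683
  grad(y) = -11.6926, v = y - alpha*grad = -0.4064
  prox(v) = soft_thresh(-0.4064, 0.0652) = -0.3412
Iteration 4: beta = 0.6, y = -0.3412 + 0.6*(-0.3412 + 1.4383) = 0.3171
  grad(y) = 4.0732, v = y - alpha*grad = 0.2258
  prox(v) = soft_thresh(0.2258, 0.0652) = 0.1606
f(x_4) = 8*0.1606^2 - 1*0.1606 + 2.91*|0.1606| = 0.5133


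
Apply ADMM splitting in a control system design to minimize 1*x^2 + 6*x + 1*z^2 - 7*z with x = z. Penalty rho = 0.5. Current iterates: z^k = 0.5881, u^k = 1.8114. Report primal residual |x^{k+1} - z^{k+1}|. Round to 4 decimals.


ADMM iteration with rho = 0.5, z^k = 0.5881, u^k = 1.8114
Step 1: x-update.
Minimize 1*x^2 + 6*x + (0.5/2)*(x - 0.5881 + 1.8114)^2
FOC: (2*1 + 0.5)*x = -6 + 0.5*(0.5881 - 1.8114)
x^{k+1} = -2.6447
Step 2: z-update.
Minimize 1*z^2 - 7*z + (0.5/2)*(-2.6447 - z + 1.8114)^2
FOC: (2*1 + 0.5)*z = 7 + 0.5*(-2.6447 + 1.8114)
z^{k+1} = 2.6333
Step 3: u-update.
u^{k+1} = 1.8114 - 2.6447 - 2.6333 = -3.4666
Step 4: Primal residual = |-2.6447 - 2.6333| = 5.278


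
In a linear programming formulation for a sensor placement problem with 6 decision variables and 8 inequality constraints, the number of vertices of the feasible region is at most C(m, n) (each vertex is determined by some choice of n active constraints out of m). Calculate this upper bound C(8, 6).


Each vertex corresponds to some choice of n active constraints out of m, so the number of vertices is at most C(m, n) = m! / (n!(m-n)!).
m = 8, n = 6
Numerator: 8 * 7 * 6 * 5 * 4 * 3
Denominator: 6! = 720
C(8, 6) = 28


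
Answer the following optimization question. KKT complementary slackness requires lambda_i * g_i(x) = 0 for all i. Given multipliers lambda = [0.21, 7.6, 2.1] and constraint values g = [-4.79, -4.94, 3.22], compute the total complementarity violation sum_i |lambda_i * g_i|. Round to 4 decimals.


KKT complementary slackness check:
lambda_1 * g_1 = 0.21 * -4.79 = -1.0059
lambda_2 * g_2 = 7.6 * -4.94 = -37.544
lambda_3 * g_3 = 2.1 * 3.22 = 6.762
Total violation = 1.0059 + 37.544 + 6.762 = 45.3119


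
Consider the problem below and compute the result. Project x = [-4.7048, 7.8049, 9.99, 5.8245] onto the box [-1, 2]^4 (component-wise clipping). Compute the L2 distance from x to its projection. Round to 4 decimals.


Project each component onto [-1, 2].
clip(-4.7048) = -1.0, clip(7.8049) = 2.0, clip(9.99) = 2.0, clip(5.8245) = 2.0
Projection = [-1.0, 2.0, 2.0, 2.0]
Squared diffs: [13.7255, 33.6969, 63.8401, 14.6268]
Distance = sqrt(125.8893) = 11.22


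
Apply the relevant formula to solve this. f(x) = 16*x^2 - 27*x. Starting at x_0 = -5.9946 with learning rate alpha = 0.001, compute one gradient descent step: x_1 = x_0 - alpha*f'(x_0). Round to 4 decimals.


We compute the gradient at x_0 and apply the update.
f'(x) = 32*x - 27
f'(-5.9946) = 32*-5.9946 - 27 = -218.8272
x_1 = -5.9946 - 0.001*-218.8272 = -5.7758


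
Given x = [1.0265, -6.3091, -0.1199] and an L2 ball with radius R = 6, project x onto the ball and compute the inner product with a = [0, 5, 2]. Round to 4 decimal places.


Step 1: Compute ||x|| (intermediates to 6 decimals).
||x|| = sqrt(1.0265^2 + (-6.3091)^2 + (-0.1199)^2) = 6.393186
Step 2: Project.
Since ||x|| > R, scale = R/||x|| = 6/6.393186 = 0.938499, proj(x) = scale * x
proj(x) = [0.963369, -5.921084, -0.112526]
Step 3: Dot product.
a^T * proj(x) = 0*0.963369 + 5*(-5.921084) + 2*(-0.112526) = -29.8305


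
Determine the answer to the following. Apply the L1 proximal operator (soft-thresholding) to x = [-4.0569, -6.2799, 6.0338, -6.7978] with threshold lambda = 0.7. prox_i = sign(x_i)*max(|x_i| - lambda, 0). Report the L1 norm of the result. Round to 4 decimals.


Soft-thresholding with lambda = 0.7:
prox(-4.0569) = sign(-4.0569)*max(|-4.0569| - 0.7, 0) = -3.3569
prox(-6.2799) = sign(-6.2799)*max(|-6.2799| - 0.7, 0) = -5.5799
prox(6.0338) = sign(6.0338)*max(|6.0338| - 0.7, 0) = 5.3338
prox(-6.7978) = sign(-6.7978)*max(|-6.7978| - 0.7, 0) = -6.0978
prox(x) = [-3.3569, -5.5799, 5.3338, -6.0978]
||prox(x)||_1 = 3.3569 + 5.5799 + 5.3338 + 6.0978 = 20.3684


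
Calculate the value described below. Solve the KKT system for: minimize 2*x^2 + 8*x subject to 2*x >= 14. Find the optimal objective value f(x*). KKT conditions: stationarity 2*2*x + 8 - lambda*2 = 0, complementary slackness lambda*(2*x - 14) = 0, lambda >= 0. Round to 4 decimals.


Step 1: Try lambda = 0 (constraint inactive).
x_unc = -8/(2*2) = -2.0
Check: 2*-2.0 = -4.0 < 14 -- violated!
Step 2: Constraint must be active: 2*x = 14
x* = 14/2 = 7.0
lambda = (2*2*7.0 + 8)/2 = 18.0
Step 3: Compute optimal value.
f(x*) = 2*7.0^2 + 8*7.0 = 154.0


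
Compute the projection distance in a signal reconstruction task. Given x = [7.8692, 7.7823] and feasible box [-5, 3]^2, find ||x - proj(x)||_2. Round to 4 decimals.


Project each component onto [-5, 3].
clip(7.8692) = 3.0, clip(7.7823) = 3.0
Projection = [3.0, 3.0]
Squared diffs: [23.7091, 22.8704]
Distance = sqrt(46.5795) = 6.8249


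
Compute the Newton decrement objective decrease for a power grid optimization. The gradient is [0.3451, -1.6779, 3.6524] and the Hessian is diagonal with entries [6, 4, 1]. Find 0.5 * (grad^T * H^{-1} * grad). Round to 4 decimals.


Step 1: H is diagonal, so H^(-1) * g = [0.0575, -0.4195, 3.6524].
Step 2: g^T H^(-1) g = sum_i g_i^2 / H_ii
  = (0.3451)^2/6 + (-1.6779)^2/4 + (3.6524)^2/1
  = 0.0198 + 0.7038 + 13.34 = 14.0637
Step 3: Objective decrease = 0.5 * g^T H^(-1) g = 7.0319


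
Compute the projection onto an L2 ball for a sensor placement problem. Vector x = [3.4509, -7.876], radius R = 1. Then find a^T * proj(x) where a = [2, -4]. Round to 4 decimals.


Step 1: Compute ||x|| (intermediates to 6 decimals).
||x|| = sqrt(3.4509^2 + (-7.876)^2) = 8.598842
Step 2: Project.
Since ||x|| > R, scale = R/||x|| = 1/8.598842 = 0.116295, proj(x) = scale * x
proj(x) = [0.401322, -0.915939]
Step 3: Dot product.
a^T * proj(x) = 2*0.401322 - 4*(-0.915939) = 4.4664


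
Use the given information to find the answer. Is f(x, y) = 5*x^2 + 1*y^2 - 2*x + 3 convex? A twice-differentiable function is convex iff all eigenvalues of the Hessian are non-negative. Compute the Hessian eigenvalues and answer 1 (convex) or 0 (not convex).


The Hessian of f(x,y) = 5*x^2 + 1*y^2 - 2*x + 3 is:
H = [[10, 0], [0, 2]]
Trace = 10 + 2 = 12
Determinant = 10*2 - (0)^2 = 20
Discriminant = (12)^2 - 4*20 = 64.0
Eigenvalues: lambda_1 = 2.0, lambda_2 = 10.0
The function is convex.

1


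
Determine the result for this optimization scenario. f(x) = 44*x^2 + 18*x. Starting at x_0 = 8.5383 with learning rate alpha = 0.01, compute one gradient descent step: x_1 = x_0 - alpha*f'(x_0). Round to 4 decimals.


We compute the gradient at x_0 and apply the update.
f'(x) = 88*x + 18
f'(8.5383) = 88*8.5383 + 18 = 769.3704
x_1 = 8.5383 - 0.01*769.3704 = 0.8446


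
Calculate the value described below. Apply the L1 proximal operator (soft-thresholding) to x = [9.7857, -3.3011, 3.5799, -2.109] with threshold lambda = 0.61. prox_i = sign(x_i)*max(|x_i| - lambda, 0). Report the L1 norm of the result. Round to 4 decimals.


Soft-thresholding with lambda = 0.61:
prox(9.7857) = sign(9.7857)*max(|9.7857| - 0.61, 0) = 9.1757
prox(-3.3011) = sign(-3.3011)*max(|-3.3011| - 0.61, 0) = -2.6911
prox(3.5799) = sign(3.5799)*max(|3.5799| - 0.61, 0) = 2.9699
prox(-2.109) = sign(-2.109)*max(|-2.109| - 0.61, 0) = -1.499
prox(x) = [9.1757, -2.6911, 2.9699, -1.499]
||prox(x)||_1 = 9.1757 + 2.6911 + 2.9699 + 1.499 = 16.3357


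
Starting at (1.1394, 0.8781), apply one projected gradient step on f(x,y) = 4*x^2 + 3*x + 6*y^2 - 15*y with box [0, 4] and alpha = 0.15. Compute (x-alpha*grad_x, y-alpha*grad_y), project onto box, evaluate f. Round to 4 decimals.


Step 1: Compute gradient at (1.1394, 0.8781).
grad_x = 2*4*1.1394 + 3 = 12.1152
grad_y = 2*6*0.8781 - 15 = -4.4628
Step 2: Gradient step.
x_raw = 1.1394 - 0.15*12.1152 = -0.6779
y_raw = 0.8781 - 0.15*-4.4628 = 1.5475
Step 3: Project onto [0, 4].
x_proj = clip(-0.6779) = 0.0
y_proj = clip(1.5475) = 1.5475
Step 4: Evaluate f.
f(0.0, 1.5475) = -8.8439


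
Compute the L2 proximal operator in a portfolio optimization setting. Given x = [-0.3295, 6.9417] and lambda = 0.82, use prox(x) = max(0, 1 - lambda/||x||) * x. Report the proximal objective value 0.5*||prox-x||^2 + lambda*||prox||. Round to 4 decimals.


Step 1: Compute ||x||.
||x|| = 6.9495
Step 2: Compute scaling factor.
scale = max(0, 1 - 0.82/6.9495) = 0.882
Step 3: prox(x) = [-0.2906, 6.1226]
||prox(x)|| = 6.1295
Step 4: Proximal objective.
0.5*||prox-x||^2 = 0.3362
lambda*||prox|| = 5.0262
Total = 5.3624


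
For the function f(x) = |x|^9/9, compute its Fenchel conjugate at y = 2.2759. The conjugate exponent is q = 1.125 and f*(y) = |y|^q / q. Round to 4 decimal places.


The conjugate exponent q satisfies 1/p + 1/q = 1.
p = 9, so q = 9/(9 - 1) = 1.125
|y|^q = 2.2759^1.125 = 2.5223
f*(2.2759) = 2.5223 / 1.125 = 2.242


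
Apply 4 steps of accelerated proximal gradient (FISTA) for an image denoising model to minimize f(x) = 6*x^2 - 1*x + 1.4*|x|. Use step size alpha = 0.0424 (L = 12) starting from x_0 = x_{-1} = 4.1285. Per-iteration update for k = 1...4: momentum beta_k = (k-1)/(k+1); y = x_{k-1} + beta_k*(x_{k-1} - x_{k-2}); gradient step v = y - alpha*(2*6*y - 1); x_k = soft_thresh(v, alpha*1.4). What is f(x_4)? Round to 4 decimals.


FISTA on f(x) = 6*x^2 - 1*x + 1.4*|x|
L = 12, alpha = 0.0424
Iteration 1: beta = 0.0, y = 4.1285 + 0.0*(4.1285 - 4.1285) = 4.1285
  grad(y) = 48.542, v = y - alpha*grad = 2.0703
  prox(v) = soft_thresh(2.0703, 0.0594) = 2.011
Iteration 2: beta = 0.3333, y = 2.011 + 0.3333*(2.011 - 4.1285) = 1.3051
  grad(y) = 14.6613, v = y - alpha*grad = 0.6835
  prox(v) = soft_thresh(0.6835, 0.0594) = 0.6241
Iteration 3: beta = 0.5, y = 0.6241 + 0.5*(0.6241 - 2.011) = -0.0693
  grad(y) = -1.8318, v = y - alpha*grad = 0.0084
  prox(v) = soft_thresh(0.0084, 0.0594) = 0.0
Iteration 4: beta = 0.6, y = 0.0 + 0.6*(0.0 - 0.6241) = -0.3745
  grad(y) = -5.4936, v = y - alpha*grad = -0.1415
  prox(v) = soft_thresh(-0.1415, 0.0594) = -0.0822
f(x_4) = 6*(-0.0822)^2 - 1*(-0.0822) + 1.4*|-0.0822| = 0.2377


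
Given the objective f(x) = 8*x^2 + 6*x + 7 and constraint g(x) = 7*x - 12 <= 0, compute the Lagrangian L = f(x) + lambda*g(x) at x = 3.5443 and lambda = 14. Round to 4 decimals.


Step 1: Evaluate f(x).
f(3.5443) = 8*3.5443^2 + 6*3.5443 + 7 = 128.7623
Step 2: Evaluate g(x).
g(3.5443) = 7*3.5443 - 12 = 12.8101
Step 3: Compute Lagrangian.
L = 128.7623 + 14*12.8101 = 308.1037


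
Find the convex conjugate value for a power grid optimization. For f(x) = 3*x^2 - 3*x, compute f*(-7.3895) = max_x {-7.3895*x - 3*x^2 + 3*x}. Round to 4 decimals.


f*(y) = sup_x {y*x - a*x^2 - b*x} = sup_x {(y-b)*x - a*x^2}
FOC: (y - b) - 2a*x = 0 => x* = (y - b)/(2a)
x* = (-7.3895 + 3)/(2*3) = -0.7316
f*(-7.3895) = (y-b)^2/(4a) = (-7.3895 + 3)^2/(4*3)
= 19.2677/12 = 1.6056


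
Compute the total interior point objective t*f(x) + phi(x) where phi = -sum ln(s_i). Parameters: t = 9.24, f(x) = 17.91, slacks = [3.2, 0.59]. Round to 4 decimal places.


Step 1: Compute log-barrier.
ln values: [1.1632, -0.5276]
phi = -(1.1632 - 0.5276) = -0.6355
Step 2: Compute augmented objective.
t*f(x) = 9.24*17.91 = 165.4884
Total = 165.4884 - 0.6355 = 164.8529


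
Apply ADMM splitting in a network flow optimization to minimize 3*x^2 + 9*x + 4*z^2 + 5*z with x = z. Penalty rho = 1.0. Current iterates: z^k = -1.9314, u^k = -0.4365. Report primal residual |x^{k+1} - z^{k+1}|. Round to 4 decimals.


ADMM iteration with rho = 1.0, z^k = -1.9314, u^k = -0.4365
Step 1: x-update.
Minimize 3*x^2 + 9*x + (1.0/2)*(x + 1.9314 - 0.4365)^2
FOC: (2*3 + 1.0)*x = -9 + 1.0*(-1.9314 + 0.4365)
x^{k+1} = -1.4993
Step 2: z-update.
Minimize 4*z^2 + 5*z + (1.0/2)*(-1.4993 - z - 0.4365)^2
FOC: (2*4 + 1.0)*z = -5 + 1.0*(-1.4993 - 0.4365)
z^{k+1} = -0.7706
Step 3: u-update.
u^{k+1} = -0.4365 - 1.4993 + 0.7706 = -1.1651
Step 4: Primal residual = |-1.4993 + 0.7706| = 0.7286


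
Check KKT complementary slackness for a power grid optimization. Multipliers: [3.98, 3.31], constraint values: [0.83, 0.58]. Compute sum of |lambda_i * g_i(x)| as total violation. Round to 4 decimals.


KKT complementary slackness check:
lambda_1 * g_1 = 3.98 * 0.83 = 3.3034
lambda_2 * g_2 = 3.31 * 0.58 = 1.9198
Total violation = 3.3034 + 1.9198 = 5.2232


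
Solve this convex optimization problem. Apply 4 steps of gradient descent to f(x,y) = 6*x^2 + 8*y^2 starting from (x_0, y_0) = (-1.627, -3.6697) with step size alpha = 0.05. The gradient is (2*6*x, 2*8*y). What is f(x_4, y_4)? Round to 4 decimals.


Gradient descent on f(x,y) = 6*x^2 + 8*y^2.
Starting point: (-1.627, -3.6697), alpha = 0.05
Step 1: grad_x = 2*6*-1.627 = -19.524, grad_y = 2*8*-3.6697 = -58.7152
  x_1 = -1.627 - 0.05*-19.524 = -0.6508
  y_1 = -3.6697 - 0.05*-58.7152 = -0.7339
Step 2: grad_x = 2*6*-0.6508 = -7.8096, grad_y = 2*8*-0.7339 = -11.743
  x_2 = -0.6508 - 0.05*-7.8096 = -0.2603
  y_2 = -0.7339 - 0.05*-11.743 = -0.1468
Step 3: grad_x = 2*6*-0.2603 = -3.1238, grad_y = 2*8*-0.1468 = -2.3486
  x_3 = -0.2603 - 0.05*-3.1238 = -0.1041
  y_3 = -0.1468 - 0.05*-2.3486 = -0.0294
Step 4: grad_x = 2*6*-0.1041 = -1.2495, grad_y = 2*8*-0.0294 = -0.4697
  x_4 = -0.1041 - 0.05*-1.2495 = -0.0417
  y_4 = -0.0294 - 0.05*-0.4697 = -0.0059
f(-0.0417, -0.0059) = 6*(-0.0417)^2 + 8*(-0.0059)^2 = 0.0107


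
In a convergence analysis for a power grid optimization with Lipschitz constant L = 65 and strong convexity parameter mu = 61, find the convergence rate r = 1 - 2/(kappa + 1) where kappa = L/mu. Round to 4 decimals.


Step 1: Compute the condition number.
kappa = L/mu = 65/61 = 1.0656
Step 2: Compute the convergence rate.
r = 1 - 2/(kappa + 1) = 1 - 2*mu/(L + mu) = (L - mu)/(L + mu) = 4/126 = 0.0317


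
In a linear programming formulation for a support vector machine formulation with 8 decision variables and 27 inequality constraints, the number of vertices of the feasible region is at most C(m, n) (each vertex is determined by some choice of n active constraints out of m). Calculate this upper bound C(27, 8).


Each vertex corresponds to some choice of n active constraints out of m, so the number of vertices is at most C(m, n) = m! / (n!(m-n)!).
m = 27, n = 8
Numerator: 27 * 26 * 25 * 24 * 23 * 22 * 21 * 20
Denominator: 8! = 40320
C(27, 8) = 2220075


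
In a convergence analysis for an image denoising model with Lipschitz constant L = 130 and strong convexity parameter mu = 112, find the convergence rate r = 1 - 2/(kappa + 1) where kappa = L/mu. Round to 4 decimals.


Step 1: Compute the condition number.
kappa = L/mu = 130/112 = 1.1607
Step 2: Compute the convergence rate.
r = 1 - 2/(kappa + 1) = 1 - 2*mu/(L + mu) = (L - mu)/(L + mu) = 18/242 = 0.0744


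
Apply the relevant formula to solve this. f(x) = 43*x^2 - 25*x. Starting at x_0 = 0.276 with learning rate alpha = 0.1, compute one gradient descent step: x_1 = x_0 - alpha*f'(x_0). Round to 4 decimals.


We compute the gradient at x_0 and apply the update.
f'(x) = 86*x - 25
f'(0.276) = 86*0.276 - 25 = -1.264
x_1 = 0.276 - 0.1*-1.264 = 0.4024


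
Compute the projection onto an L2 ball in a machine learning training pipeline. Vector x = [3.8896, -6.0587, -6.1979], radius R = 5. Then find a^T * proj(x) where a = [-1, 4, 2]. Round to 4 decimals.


Step 1: Compute ||x|| (intermediates to 6 decimals).
||x|| = sqrt(3.8896^2 + (-6.0587)^2 + (-6.1979)^2) = 9.500042
Step 2: Project.
Since ||x|| > R, scale = R/||x|| = 5/9.500042 = 0.526313, proj(x) = scale * x
proj(x) = [2.047147, -3.188773, -3.262035]
Step 3: Dot product.
a^T * proj(x) = -1*2.047147 + 4*(-3.188773) + 2*(-3.262035) = -21.3263


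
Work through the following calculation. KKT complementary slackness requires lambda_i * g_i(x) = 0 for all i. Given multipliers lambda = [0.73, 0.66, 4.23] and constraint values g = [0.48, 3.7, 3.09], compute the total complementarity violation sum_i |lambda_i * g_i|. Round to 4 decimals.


KKT complementary slackness check:
lambda_1 * g_1 = 0.73 * 0.48 = 0.3504
lambda_2 * g_2 = 0.66 * 3.7 = 2.442
lambda_3 * g_3 = 4.23 * 3.09 = 13.0707
Total violation = 0.3504 + 2.442 + 13.0707 = 15.8631


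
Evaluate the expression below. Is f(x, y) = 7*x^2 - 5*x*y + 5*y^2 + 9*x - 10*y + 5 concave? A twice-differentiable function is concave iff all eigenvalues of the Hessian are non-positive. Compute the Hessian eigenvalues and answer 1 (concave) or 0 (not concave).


The Hessian of f(x,y) = 7*x^2 - 5*x*y + 5*y^2 + 9*x - 10*y + 5 is:
H = [[14, -5], [-5, 10]]
Trace = 14 + 10 = 24
Determinant = 14*10 - (-5)^2 = 115
Discriminant = (24)^2 - 4*115 = 116.0
Eigenvalues: lambda_1 = 6.6148, lambda_2 = 17.3852
The function is not concave.

0


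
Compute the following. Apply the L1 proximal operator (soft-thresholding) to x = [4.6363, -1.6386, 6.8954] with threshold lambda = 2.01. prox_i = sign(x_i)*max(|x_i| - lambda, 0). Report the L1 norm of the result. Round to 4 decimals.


Soft-thresholding with lambda = 2.01:
prox(4.6363) = sign(4.6363)*max(|4.6363| - 2.01, 0) = 2.6263
prox(-1.6386) = sign(-1.6386)*max(|-1.6386| - 2.01, 0) = 0.0
prox(6.8954) = sign(6.8954)*max(|6.8954| - 2.01, 0) = 4.8854
prox(x) = [2.6263, 0.0, 4.8854]
||prox(x)||_1 = 2.6263 + 0.0 + 4.8854 = 7.5117


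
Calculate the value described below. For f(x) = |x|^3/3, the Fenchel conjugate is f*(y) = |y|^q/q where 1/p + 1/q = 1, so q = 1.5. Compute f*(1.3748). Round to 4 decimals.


The conjugate exponent q satisfies 1/p + 1/q = 1.
p = 3, so q = 3/(3 - 1) = 1.5
|y|^q = 1.3748^1.5 = 1.612
f*(1.3748) = 1.612 / 1.5 = 1.0747


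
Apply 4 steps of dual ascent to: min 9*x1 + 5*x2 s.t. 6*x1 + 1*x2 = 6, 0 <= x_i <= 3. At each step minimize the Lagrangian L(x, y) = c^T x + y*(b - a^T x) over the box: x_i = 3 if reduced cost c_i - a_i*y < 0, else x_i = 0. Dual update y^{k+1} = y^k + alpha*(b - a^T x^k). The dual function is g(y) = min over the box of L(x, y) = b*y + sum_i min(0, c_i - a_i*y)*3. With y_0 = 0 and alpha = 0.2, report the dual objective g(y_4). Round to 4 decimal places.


Dual ascent for LP: min 9*x1 + 5*x2, 6*x1 + 1*x2 = 6, 0 <= x_i <= 3
Step 1: y^k = 0.0, reduced costs: (9.0, 5.0)
  x^k = (0.0, 0.0), subgradient = b - a^T x = 6.0
  y^{k+1} = 0.0 + 0.2*6.0 = 1.2
Step 2: y^k = 1.2, reduced costs: (1.8, 3.8)
  x^k = (0.0, 0.0), subgradient = b - a^T x = 6.0
  y^{k+1} = 1.2 + 0.2*6.0 = 2.4
Step 3: y^k = 2.4, reduced costs: (-5.4, 2.6)
  x^k = (3.0, 0.0), subgradient = b - a^T x = -12.0
  y^{k+1} = 2.4 + 0.2*-12.0 = -0.0
Step 4: y^k = -0.0, reduced costs: (9.0, 5.0)
  x^k = (0.0, 0.0), subgradient = b - a^T x = 6.0
  y^{k+1} = -0.0 + 0.2*6.0 = 1.2
Dual objective at y_4 = 1.2: reduced costs (1.8, 3.8), box minimizer x = (0.0, 0.0)
g(y_4) = b*y + (c1 - a1*y)*x1 + (c2 - a2*y)*x2 = 6*1.2 + 1.8*0.0 + 3.8*0.0 = 7.2 + 0.0 + 0.0 = 7.2


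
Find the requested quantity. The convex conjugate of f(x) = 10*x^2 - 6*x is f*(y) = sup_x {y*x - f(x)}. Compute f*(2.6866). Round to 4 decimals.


f*(y) = sup_x {y*x - a*x^2 - b*x} = sup_x {(y-b)*x - a*x^2}
FOC: (y - b) - 2a*x = 0 => x* = (y - b)/(2a)
x* = (2.6866 + 6)/(2*10) = 0.4343
f*(2.6866) = (y-b)^2/(4a) = (2.6866 + 6)^2/(4*10)
= 75.457/40 = 1.8864


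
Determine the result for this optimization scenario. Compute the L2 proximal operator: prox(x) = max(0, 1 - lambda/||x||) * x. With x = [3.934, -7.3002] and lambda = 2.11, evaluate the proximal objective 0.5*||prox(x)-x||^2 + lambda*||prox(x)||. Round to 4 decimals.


Step 1: Compute ||x||.
||x|| = 8.2927
Step 2: Compute scaling factor.
scale = max(0, 1 - 2.11/8.2927) = 0.7456
Step 3: prox(x) = [2.933, -5.4427]
||prox(x)|| = 6.1827
Step 4: Proximal objective.
0.5*||prox-x||^2 = 2.2261
lambda*||prox|| = 13.0455
Total = 15.2716


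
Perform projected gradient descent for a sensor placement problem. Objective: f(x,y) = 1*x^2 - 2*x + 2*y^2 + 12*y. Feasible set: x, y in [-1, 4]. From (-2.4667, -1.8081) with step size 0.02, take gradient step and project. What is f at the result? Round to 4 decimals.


Step 1: Compute gradient at (-2.4667, -1.8081).
grad_x = 2*1*-2.4667 - 2 = -6.9334
grad_y = 2*2*-1.8081 + 12 = 4.7676
Step 2: Gradient step.
x_raw = -2.4667 - 0.02*-6.9334 = -2.328
y_raw = -1.8081 - 0.02*4.7676 = -1.9035
Step 3: Project onto [-1, 4].
x_proj = clip(-2.328) = -1.0
y_proj = clip(-1.9035) = -1.0
Step 4: Evaluate f.
f(-1.0, -1.0) = -7.0
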